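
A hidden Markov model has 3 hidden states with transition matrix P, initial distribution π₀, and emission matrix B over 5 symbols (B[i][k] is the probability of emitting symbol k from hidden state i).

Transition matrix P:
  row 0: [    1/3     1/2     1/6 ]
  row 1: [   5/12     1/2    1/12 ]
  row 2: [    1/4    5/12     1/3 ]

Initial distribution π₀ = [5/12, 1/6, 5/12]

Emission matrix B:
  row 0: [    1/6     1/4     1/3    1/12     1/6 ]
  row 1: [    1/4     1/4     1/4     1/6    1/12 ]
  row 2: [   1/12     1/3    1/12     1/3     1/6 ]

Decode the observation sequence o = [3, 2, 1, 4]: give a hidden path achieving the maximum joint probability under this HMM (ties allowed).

t=0: δ = [3.472e-02, 2.778e-02, 1.389e-01]  (obs o_0=3)
t=1: δ = [1.157e-02, 1.447e-02, 3.858e-03]  ψ = [2, 2, 2]  (obs o_1=2)
t=2: δ = [1.507e-03, 1.808e-03, 6.430e-04]  ψ = [1, 1, 0]  (obs o_2=1)
t=3: δ = [1.256e-04, 7.535e-05, 4.186e-05]  ψ = [1, 1, 0]  (obs o_3=4)
backtrack: best end state = 0; path = [2, 1, 1, 0]

path = [2, 1, 1, 0]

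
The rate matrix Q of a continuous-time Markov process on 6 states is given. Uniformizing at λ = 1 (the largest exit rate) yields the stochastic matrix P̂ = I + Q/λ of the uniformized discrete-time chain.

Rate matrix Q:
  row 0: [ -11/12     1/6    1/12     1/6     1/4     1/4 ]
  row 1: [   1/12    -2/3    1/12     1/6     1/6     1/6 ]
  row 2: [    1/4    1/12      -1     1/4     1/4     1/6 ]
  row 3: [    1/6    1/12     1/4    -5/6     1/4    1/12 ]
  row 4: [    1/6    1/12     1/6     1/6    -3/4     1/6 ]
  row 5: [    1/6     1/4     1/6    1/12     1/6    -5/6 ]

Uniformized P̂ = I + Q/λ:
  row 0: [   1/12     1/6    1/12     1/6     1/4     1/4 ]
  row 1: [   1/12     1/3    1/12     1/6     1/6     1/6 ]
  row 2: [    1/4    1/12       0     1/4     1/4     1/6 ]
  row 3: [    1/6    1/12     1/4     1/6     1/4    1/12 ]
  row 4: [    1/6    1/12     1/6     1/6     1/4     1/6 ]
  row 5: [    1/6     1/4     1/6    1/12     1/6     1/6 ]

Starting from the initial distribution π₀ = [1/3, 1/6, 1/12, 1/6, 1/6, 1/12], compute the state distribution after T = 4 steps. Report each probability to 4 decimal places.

π = [0.1512, 0.1648, 0.1321, 0.1638, 0.2224, 0.1656]

t=0: π = [0.3333, 0.1667, 0.0833, 0.1667, 0.1667, 0.0833]
t=1: π = [0.1319, 0.1667, 0.1250, 0.1667, 0.2292, 0.1806]
t=2: π = [0.1522, 0.1661, 0.1348, 0.1620, 0.2211, 0.1638]
t=3: π = [0.1514, 0.1648, 0.1312, 0.1643, 0.2225, 0.1658]
t=4: π = [0.1512, 0.1648, 0.1321, 0.1638, 0.2224, 0.1656]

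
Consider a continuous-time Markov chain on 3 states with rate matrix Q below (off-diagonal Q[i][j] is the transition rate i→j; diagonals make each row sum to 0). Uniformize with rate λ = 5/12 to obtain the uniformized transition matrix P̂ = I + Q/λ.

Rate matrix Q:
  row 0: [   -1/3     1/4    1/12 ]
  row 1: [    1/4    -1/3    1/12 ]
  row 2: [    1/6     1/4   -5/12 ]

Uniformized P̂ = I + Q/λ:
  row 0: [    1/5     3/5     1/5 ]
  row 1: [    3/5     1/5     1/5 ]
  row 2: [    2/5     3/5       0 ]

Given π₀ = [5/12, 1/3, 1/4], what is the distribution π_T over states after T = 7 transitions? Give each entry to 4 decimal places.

π = [0.4046, 0.4287, 0.1667]

t=0: π = [0.4167, 0.3333, 0.2500]
t=1: π = [0.3833, 0.4667, 0.1500]
t=2: π = [0.4167, 0.4133, 0.1700]
t=3: π = [0.3993, 0.4347, 0.1660]
t=4: π = [0.4071, 0.4261, 0.1668]
t=5: π = [0.4038, 0.4295, 0.1666]
t=6: π = [0.4051, 0.4282, 0.1667]
t=7: π = [0.4046, 0.4287, 0.1667]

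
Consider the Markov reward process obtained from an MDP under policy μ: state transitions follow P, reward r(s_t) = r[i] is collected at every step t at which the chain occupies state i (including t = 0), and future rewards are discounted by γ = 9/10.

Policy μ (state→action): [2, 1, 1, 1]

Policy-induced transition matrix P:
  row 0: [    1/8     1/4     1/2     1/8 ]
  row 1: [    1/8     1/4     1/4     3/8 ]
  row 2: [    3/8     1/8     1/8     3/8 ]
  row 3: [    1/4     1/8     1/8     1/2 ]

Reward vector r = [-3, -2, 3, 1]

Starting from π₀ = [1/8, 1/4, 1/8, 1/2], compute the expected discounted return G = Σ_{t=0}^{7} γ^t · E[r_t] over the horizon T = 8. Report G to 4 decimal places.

t=0: π = [0.1250, 0.2500, 0.1250, 0.5000], E[r] = 0.0000, γ^t·E[r] = 0.000000, running G = 0.000000
t=1: π = [0.2188, 0.1719, 0.2031, 0.4063], E[r] = 0.0156, γ^t·E[r] = 0.014063, running G = 0.014063
t=2: π = [0.2266, 0.1738, 0.2285, 0.3711], E[r] = 0.0293, γ^t·E[r] = 0.023730, running G = 0.037793
t=3: π = [0.2285, 0.1750, 0.2317, 0.3647], E[r] = 0.0242, γ^t·E[r] = 0.017620, running G = 0.055413
t=4: π = [0.2285, 0.1754, 0.2326, 0.3635], E[r] = 0.0247, γ^t·E[r] = 0.016238, running G = 0.071651
t=5: π = [0.2286, 0.1755, 0.2326, 0.3633], E[r] = 0.0245, γ^t·E[r] = 0.014441, running G = 0.086092
t=6: π = [0.2286, 0.1755, 0.2327, 0.3633], E[r] = 0.0245, γ^t·E[r] = 0.013022, running G = 0.099114
t=7: π = [0.2286, 0.1755, 0.2327, 0.3633], E[r] = 0.0245, γ^t·E[r] = 0.011712, running G = 0.110826

G = 0.1108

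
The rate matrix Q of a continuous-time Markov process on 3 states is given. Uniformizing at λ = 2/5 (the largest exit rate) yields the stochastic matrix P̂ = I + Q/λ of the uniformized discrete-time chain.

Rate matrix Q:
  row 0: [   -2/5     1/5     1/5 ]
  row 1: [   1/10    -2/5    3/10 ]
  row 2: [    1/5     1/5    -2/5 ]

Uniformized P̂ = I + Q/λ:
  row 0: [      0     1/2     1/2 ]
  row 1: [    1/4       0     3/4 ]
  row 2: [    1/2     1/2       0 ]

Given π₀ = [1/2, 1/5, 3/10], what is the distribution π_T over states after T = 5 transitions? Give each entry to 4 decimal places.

π = [0.2813, 0.3375, 0.3813]

t=0: π = [0.5000, 0.2000, 0.3000]
t=1: π = [0.2000, 0.4000, 0.4000]
t=2: π = [0.3000, 0.3000, 0.4000]
t=3: π = [0.2750, 0.3500, 0.3750]
t=4: π = [0.2750, 0.3250, 0.4000]
t=5: π = [0.2813, 0.3375, 0.3813]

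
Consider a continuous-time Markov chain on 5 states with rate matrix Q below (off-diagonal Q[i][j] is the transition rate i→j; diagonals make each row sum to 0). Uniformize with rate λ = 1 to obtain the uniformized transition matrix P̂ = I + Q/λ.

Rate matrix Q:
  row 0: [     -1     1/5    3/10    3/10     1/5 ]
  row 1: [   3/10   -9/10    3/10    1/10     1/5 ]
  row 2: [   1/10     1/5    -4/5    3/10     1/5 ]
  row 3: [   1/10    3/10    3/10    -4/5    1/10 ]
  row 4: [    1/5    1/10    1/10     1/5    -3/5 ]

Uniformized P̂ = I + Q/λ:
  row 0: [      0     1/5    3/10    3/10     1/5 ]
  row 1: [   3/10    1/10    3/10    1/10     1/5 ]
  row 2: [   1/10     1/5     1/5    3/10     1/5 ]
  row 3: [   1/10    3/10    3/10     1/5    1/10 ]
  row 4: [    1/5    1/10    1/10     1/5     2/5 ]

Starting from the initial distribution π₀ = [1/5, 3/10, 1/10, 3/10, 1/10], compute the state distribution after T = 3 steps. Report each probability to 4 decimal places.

π = [0.1440, 0.1823, 0.2329, 0.2195, 0.2213]

t=0: π = [0.2000, 0.3000, 0.1000, 0.3000, 0.1000]
t=1: π = [0.1500, 0.1900, 0.2700, 0.2000, 0.1900]
t=2: π = [0.1420, 0.1820, 0.2350, 0.2230, 0.2180]
t=3: π = [0.1440, 0.1823, 0.2329, 0.2195, 0.2213]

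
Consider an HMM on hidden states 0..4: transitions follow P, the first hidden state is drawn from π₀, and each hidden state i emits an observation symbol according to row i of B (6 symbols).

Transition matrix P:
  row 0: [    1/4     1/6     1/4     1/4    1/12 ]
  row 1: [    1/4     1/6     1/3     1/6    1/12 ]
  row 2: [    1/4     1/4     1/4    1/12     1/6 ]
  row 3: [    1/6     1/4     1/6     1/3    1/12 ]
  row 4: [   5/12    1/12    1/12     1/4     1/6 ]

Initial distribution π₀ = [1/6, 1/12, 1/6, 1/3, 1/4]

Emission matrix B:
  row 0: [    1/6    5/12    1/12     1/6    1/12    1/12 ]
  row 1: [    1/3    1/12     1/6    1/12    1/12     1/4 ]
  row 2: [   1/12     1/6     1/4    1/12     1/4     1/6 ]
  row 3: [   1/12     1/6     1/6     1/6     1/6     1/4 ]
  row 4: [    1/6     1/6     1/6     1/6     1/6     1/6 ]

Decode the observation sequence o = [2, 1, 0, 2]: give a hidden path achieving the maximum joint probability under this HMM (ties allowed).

t=0: δ = [1.389e-02, 1.389e-02, 4.167e-02, 5.556e-02, 4.167e-02]  (obs o_0=2)
t=1: δ = [7.234e-03, 1.157e-03, 1.736e-03, 3.086e-03, 1.157e-03]  ψ = [4, 3, 2, 3, 2]  (obs o_1=1)
t=2: δ = [3.014e-04, 4.019e-04, 1.507e-04, 1.507e-04, 1.005e-04]  ψ = [0, 0, 0, 0, 0]  (obs o_2=0)
t=3: δ = [8.372e-06, 1.116e-05, 3.349e-05, 1.256e-05, 5.582e-06]  ψ = [1, 1, 1, 0, 1]  (obs o_3=2)
backtrack: best end state = 2; path = [4, 0, 1, 2]

path = [4, 0, 1, 2]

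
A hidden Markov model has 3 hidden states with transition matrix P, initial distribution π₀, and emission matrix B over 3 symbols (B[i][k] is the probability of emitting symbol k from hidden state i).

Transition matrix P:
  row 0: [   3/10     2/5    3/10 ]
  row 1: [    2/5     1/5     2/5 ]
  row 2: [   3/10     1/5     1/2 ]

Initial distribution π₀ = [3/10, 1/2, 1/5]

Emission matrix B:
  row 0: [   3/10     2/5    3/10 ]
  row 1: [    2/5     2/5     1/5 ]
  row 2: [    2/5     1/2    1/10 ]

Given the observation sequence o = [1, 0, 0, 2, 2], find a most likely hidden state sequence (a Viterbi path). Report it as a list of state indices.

path = [1, 2, 2, 0, 0]

t=0: δ = [1.200e-01, 2.000e-01, 1.000e-01]  (obs o_0=1)
t=1: δ = [2.400e-02, 1.920e-02, 3.200e-02]  ψ = [1, 0, 1]  (obs o_1=0)
t=2: δ = [2.880e-03, 3.840e-03, 6.400e-03]  ψ = [2, 0, 2]  (obs o_2=0)
t=3: δ = [5.760e-04, 2.560e-04, 3.200e-04]  ψ = [2, 2, 2]  (obs o_3=2)
t=4: δ = [5.184e-05, 4.608e-05, 1.728e-05]  ψ = [0, 0, 0]  (obs o_4=2)
backtrack: best end state = 0; path = [1, 2, 2, 0, 0]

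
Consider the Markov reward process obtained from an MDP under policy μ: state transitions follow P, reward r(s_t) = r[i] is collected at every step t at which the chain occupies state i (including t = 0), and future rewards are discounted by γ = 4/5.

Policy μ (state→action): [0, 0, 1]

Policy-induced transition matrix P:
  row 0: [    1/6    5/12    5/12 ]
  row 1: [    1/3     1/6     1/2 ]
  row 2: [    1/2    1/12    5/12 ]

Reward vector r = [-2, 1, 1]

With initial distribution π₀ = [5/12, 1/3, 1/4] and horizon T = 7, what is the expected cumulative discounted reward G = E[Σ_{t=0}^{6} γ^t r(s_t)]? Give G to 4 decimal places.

G = -0.2920

t=0: π = [0.4167, 0.3333, 0.2500], E[r] = -0.2500, γ^t·E[r] = -0.250000, running G = -0.250000
t=1: π = [0.3056, 0.2500, 0.4444], E[r] = 0.0833, γ^t·E[r] = 0.066667, running G = -0.183333
t=2: π = [0.3565, 0.2060, 0.4375], E[r] = -0.0694, γ^t·E[r] = -0.044444, running G = -0.227778
t=3: π = [0.3468, 0.2193, 0.4338], E[r] = -0.0405, γ^t·E[r] = -0.020741, running G = -0.248519
t=4: π = [0.3478, 0.2172, 0.4349], E[r] = -0.0435, γ^t·E[r] = -0.017817, running G = -0.266336
t=5: π = [0.3479, 0.2174, 0.4348], E[r] = -0.0436, γ^t·E[r] = -0.014272, running G = -0.280608
t=6: π = [0.3478, 0.2174, 0.4348], E[r] = -0.0435, γ^t·E[r] = -0.011392, running G = -0.292000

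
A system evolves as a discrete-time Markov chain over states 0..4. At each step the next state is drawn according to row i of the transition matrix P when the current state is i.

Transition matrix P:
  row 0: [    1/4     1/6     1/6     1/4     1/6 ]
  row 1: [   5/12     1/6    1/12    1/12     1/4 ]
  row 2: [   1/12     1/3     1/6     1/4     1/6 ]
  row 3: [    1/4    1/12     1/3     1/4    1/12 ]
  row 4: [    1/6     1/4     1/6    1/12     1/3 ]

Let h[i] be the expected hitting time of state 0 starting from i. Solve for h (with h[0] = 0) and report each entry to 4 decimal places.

h = [0.0000, 3.4853, 4.8157, 4.3672, 4.5568]

First-step conditioning: h[0] = 0; for i ≠ 0, h[i] = 1 + Σ_k P[i][k]·h[k].
  h[1] = 1 + 1/6·h[1] + 1/12·h[2] + 1/12·h[3] + 1/4·h[4]
  h[2] = 1 + 1/3·h[1] + 1/6·h[2] + 1/4·h[3] + 1/6·h[4]
  h[3] = 1 + 1/12·h[1] + 1/3·h[2] + 1/4·h[3] + 1/12·h[4]
  h[4] = 1 + 1/4·h[1] + 1/6·h[2] + 1/12·h[3] + 1/3·h[4]
Solving the 4×4 linear system over states ≠ 0 gives exactly h = [0, 1544/443, 6400/1329, 5804/1329, 6056/1329] (h[0] = 0 is the target).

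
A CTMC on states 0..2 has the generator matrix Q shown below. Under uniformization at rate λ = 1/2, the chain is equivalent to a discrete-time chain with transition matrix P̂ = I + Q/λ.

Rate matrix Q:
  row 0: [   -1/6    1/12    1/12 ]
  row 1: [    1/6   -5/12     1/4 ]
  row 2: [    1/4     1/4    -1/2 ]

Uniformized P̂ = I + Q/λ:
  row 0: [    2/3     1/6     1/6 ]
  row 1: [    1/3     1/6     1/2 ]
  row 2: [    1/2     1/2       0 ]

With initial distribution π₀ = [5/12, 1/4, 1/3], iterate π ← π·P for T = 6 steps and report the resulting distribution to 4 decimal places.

π = [0.5525, 0.2365, 0.2110]

t=0: π = [0.4167, 0.2500, 0.3333]
t=1: π = [0.5278, 0.2778, 0.1944]
t=2: π = [0.5417, 0.2315, 0.2269]
t=3: π = [0.5517, 0.2423, 0.2060]
t=4: π = [0.5516, 0.2353, 0.2131]
t=5: π = [0.5527, 0.2377, 0.2096]
t=6: π = [0.5525, 0.2365, 0.2110]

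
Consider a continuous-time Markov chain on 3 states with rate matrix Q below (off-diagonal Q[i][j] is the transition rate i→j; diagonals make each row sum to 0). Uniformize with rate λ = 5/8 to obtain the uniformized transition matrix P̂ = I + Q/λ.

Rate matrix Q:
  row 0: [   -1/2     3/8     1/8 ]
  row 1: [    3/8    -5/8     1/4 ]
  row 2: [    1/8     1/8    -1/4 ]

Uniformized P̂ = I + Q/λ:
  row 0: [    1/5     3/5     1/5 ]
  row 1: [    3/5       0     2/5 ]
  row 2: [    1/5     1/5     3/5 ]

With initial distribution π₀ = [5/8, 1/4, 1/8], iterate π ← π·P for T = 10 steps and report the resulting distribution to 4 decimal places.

π = [0.3079, 0.2690, 0.4231]

t=0: π = [0.6250, 0.2500, 0.1250]
t=1: π = [0.3000, 0.4000, 0.3000]
t=2: π = [0.3600, 0.2400, 0.4000]
t=3: π = [0.2960, 0.2960, 0.4080]
t=4: π = [0.3184, 0.2592, 0.4224]
t=5: π = [0.3037, 0.2755, 0.4208]
t=6: π = [0.3102, 0.2664, 0.4234]
t=7: π = [0.3065, 0.2708, 0.4226]
t=8: π = [0.3083, 0.2685, 0.4232]
t=9: π = [0.3074, 0.2696, 0.4230]
t=10: π = [0.3079, 0.2690, 0.4231]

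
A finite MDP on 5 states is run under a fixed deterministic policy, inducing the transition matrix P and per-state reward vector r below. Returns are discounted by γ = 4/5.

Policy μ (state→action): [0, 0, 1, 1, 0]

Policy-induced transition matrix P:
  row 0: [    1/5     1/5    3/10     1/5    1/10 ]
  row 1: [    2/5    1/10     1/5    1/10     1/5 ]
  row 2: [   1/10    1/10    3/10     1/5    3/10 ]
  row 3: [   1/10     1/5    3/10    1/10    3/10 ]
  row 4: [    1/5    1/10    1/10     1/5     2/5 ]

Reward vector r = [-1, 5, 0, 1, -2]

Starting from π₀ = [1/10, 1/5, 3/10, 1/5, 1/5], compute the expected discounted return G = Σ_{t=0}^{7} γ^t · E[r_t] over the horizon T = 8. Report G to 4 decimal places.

t=0: π = [0.1000, 0.2000, 0.3000, 0.2000, 0.2000], E[r] = 0.7000, γ^t·E[r] = 0.700000, running G = 0.700000
t=1: π = [0.1900, 0.1300, 0.2400, 0.1600, 0.2800], E[r] = 0.0600, γ^t·E[r] = 0.048000, running G = 0.748000
t=2: π = [0.1860, 0.1350, 0.2310, 0.1710, 0.2770], E[r] = 0.1060, γ^t·E[r] = 0.067840, running G = 0.815840
t=3: π = [0.1868, 0.1357, 0.2311, 0.1694, 0.2770], E[r] = 0.1071, γ^t·E[r] = 0.054835, running G = 0.870675
t=4: π = [0.1871, 0.1356, 0.2310, 0.1695, 0.2768], E[r] = 0.1070, γ^t·E[r] = 0.043811, running G = 0.914486
t=5: π = [0.1871, 0.1357, 0.2311, 0.1695, 0.2767], E[r] = 0.1073, γ^t·E[r] = 0.035164, running G = 0.949650
t=6: π = [0.1871, 0.1357, 0.2311, 0.1695, 0.2767], E[r] = 0.1073, γ^t·E[r] = 0.028131, running G = 0.977782
t=7: π = [0.1871, 0.1357, 0.2311, 0.1695, 0.2767], E[r] = 0.1073, γ^t·E[r] = 0.022506, running G = 1.000287

G = 1.0003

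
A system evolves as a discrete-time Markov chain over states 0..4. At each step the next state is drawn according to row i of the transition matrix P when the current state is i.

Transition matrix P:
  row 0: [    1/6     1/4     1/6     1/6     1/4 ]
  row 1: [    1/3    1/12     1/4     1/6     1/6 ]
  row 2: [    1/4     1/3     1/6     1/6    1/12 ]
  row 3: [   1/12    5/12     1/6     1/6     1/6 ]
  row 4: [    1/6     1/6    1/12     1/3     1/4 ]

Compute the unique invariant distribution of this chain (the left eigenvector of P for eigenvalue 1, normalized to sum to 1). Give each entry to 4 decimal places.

Balance equations π_j = Σ_i π_i·P[i][j]:
  π_0 = 1/6·π_0 + 1/3·π_1 + 1/4·π_2 + 1/12·π_3 + 1/6·π_4
  π_1 = 1/4·π_0 + 1/12·π_1 + 1/3·π_2 + 5/12·π_3 + 1/6·π_4
  π_2 = 1/6·π_0 + 1/4·π_1 + 1/6·π_2 + 1/6·π_3 + 1/12·π_4
  π_3 = 1/6·π_0 + 1/6·π_1 + 1/6·π_2 + 1/6·π_3 + 1/3·π_4
  normalize: π_0 + π_1 + π_2 + π_3 + π_4 = 1
Solving the linear system gives exactly π = [2449/11961, 107/443, 2050/11961, 2362/11961, 737/3987].

π = [0.2047, 0.2415, 0.1714, 0.1975, 0.1849]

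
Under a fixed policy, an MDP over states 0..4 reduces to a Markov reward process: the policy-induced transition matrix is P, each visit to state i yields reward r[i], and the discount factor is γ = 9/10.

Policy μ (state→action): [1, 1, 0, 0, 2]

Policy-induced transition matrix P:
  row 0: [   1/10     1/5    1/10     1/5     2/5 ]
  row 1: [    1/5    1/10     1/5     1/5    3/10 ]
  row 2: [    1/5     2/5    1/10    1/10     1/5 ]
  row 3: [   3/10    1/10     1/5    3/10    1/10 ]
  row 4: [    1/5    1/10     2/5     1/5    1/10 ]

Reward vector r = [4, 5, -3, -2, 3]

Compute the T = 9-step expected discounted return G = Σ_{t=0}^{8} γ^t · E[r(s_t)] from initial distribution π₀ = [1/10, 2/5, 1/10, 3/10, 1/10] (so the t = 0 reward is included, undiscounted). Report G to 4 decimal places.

G = 8.5626

t=0: π = [0.1000, 0.4000, 0.1000, 0.3000, 0.1000], E[r] = 1.8000, γ^t·E[r] = 1.800000, running G = 1.800000
t=1: π = [0.2200, 0.1400, 0.2000, 0.2200, 0.2200], E[r] = 1.2000, γ^t·E[r] = 1.080000, running G = 2.880000
t=2: π = [0.2000, 0.1820, 0.2020, 0.2020, 0.2140], E[r] = 1.3420, γ^t·E[r] = 1.087020, running G = 3.967020
t=3: π = [0.2002, 0.1806, 0.2026, 0.2000, 0.2166], E[r] = 1.3458, γ^t·E[r] = 0.981088, running G = 4.948108
t=4: π = [0.2000, 0.1808, 0.2030, 0.1997, 0.2164], E[r] = 1.3446, γ^t·E[r] = 0.882218, running G = 5.830327
t=5: π = [0.2000, 0.1809, 0.2030, 0.1997, 0.2165], E[r] = 1.3455, γ^t·E[r] = 0.794522, running G = 6.624849
t=6: π = [0.2000, 0.1809, 0.2030, 0.1997, 0.2165], E[r] = 1.3454, γ^t·E[r] = 0.715023, running G = 7.339871
t=7: π = [0.2000, 0.1809, 0.2030, 0.1997, 0.2165], E[r] = 1.3454, γ^t·E[r] = 0.643518, running G = 7.983389
t=8: π = [0.2000, 0.1809, 0.2030, 0.1997, 0.2165], E[r] = 1.3454, γ^t·E[r] = 0.579170, running G = 8.562559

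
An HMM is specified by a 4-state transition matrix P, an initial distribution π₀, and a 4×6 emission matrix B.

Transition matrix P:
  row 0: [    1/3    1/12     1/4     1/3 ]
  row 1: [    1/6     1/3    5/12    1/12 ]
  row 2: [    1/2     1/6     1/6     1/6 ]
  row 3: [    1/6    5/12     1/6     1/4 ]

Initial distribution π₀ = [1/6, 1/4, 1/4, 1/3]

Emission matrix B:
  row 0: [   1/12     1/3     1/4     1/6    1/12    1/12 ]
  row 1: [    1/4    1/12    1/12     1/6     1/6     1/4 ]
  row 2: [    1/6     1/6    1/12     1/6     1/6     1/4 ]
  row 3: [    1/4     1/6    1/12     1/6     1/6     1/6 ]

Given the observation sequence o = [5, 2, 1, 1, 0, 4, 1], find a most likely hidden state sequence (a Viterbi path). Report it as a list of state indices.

path = [2, 0, 0, 3, 1, 2, 0]

t=0: δ = [1.389e-02, 6.250e-02, 6.250e-02, 5.556e-02]  (obs o_0=5)
t=1: δ = [7.812e-03, 1.929e-03, 2.170e-03, 1.157e-03]  ψ = [2, 3, 1, 3]  (obs o_1=2)
t=2: δ = [8.681e-04, 5.425e-05, 3.255e-04, 4.340e-04]  ψ = [0, 0, 0, 0]  (obs o_2=1)
t=3: δ = [9.645e-05, 1.507e-05, 3.617e-05, 4.823e-05]  ψ = [0, 3, 0, 0]  (obs o_3=1)
t=4: δ = [2.679e-06, 5.023e-06, 4.019e-06, 8.038e-06]  ψ = [0, 3, 0, 0]  (obs o_4=0)
t=5: δ = [1.674e-07, 5.582e-07, 3.489e-07, 3.349e-07]  ψ = [2, 3, 1, 3]  (obs o_5=4)
t=6: δ = [5.814e-08, 1.550e-08, 3.876e-08, 1.395e-08]  ψ = [2, 1, 1, 3]  (obs o_6=1)
backtrack: best end state = 0; path = [2, 0, 0, 3, 1, 2, 0]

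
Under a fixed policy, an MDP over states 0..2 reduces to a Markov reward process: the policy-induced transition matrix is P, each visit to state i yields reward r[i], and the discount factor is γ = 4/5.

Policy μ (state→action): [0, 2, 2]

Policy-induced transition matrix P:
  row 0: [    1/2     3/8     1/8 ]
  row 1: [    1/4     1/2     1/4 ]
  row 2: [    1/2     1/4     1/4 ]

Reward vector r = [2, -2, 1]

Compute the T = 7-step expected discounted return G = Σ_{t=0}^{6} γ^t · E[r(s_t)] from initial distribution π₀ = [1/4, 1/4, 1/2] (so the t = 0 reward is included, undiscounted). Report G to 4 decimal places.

G = 1.2842

t=0: π = [0.2500, 0.2500, 0.5000], E[r] = 0.5000, γ^t·E[r] = 0.500000, running G = 0.500000
t=1: π = [0.4375, 0.3438, 0.2188], E[r] = 0.4063, γ^t·E[r] = 0.325000, running G = 0.825000
t=2: π = [0.4141, 0.3906, 0.1953], E[r] = 0.2422, γ^t·E[r] = 0.155000, running G = 0.980000
t=3: π = [0.4023, 0.3994, 0.1982], E[r] = 0.2041, γ^t·E[r] = 0.104500, running G = 1.084500
t=4: π = [0.4001, 0.4001, 0.1997], E[r] = 0.1997, γ^t·E[r] = 0.081800, running G = 1.166300
t=5: π = [0.4000, 0.4001, 0.2000], E[r] = 0.1998, γ^t·E[r] = 0.065470, running G = 1.231770
t=6: π = [0.4000, 0.4000, 0.2000], E[r] = 0.2000, γ^t·E[r] = 0.052418, running G = 1.284188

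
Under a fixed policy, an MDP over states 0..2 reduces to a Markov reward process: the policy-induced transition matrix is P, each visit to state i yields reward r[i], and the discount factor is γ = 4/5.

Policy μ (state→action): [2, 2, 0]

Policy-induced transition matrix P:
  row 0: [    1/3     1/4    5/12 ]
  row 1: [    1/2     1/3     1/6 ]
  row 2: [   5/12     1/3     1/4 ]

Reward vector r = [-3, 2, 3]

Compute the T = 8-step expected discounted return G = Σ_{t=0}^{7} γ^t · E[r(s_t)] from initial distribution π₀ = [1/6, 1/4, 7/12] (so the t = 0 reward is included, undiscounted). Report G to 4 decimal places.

G = 2.4626

t=0: π = [0.1667, 0.2500, 0.5833], E[r] = 1.7500, γ^t·E[r] = 1.750000, running G = 1.750000
t=1: π = [0.4236, 0.3194, 0.2569], E[r] = 0.1389, γ^t·E[r] = 0.111111, running G = 1.861111
t=2: π = [0.4080, 0.2980, 0.2940], E[r] = 0.2541, γ^t·E[r] = 0.162593, running G = 2.023704
t=3: π = [0.4075, 0.2993, 0.2932], E[r] = 0.2556, γ^t·E[r] = 0.130889, running G = 2.154593
t=4: π = [0.4077, 0.2994, 0.2930], E[r] = 0.2547, γ^t·E[r] = 0.104329, running G = 2.258922
t=5: π = [0.4076, 0.2994, 0.2930], E[r] = 0.2548, γ^t·E[r] = 0.083485, running G = 2.342407
t=6: π = [0.4076, 0.2994, 0.2930], E[r] = 0.2548, γ^t·E[r] = 0.066788, running G = 2.409195
t=7: π = [0.4076, 0.2994, 0.2930], E[r] = 0.2548, γ^t·E[r] = 0.053431, running G = 2.462626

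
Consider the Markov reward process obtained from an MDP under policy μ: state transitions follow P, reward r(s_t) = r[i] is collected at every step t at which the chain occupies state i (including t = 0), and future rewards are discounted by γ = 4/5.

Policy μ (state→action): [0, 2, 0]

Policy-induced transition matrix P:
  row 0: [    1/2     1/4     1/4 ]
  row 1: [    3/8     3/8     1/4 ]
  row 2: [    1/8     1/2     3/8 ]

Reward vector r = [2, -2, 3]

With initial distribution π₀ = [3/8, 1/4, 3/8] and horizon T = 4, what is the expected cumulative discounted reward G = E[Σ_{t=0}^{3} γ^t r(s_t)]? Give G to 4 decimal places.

t=0: π = [0.3750, 0.2500, 0.3750], E[r] = 1.3750, γ^t·E[r] = 1.375000, running G = 1.375000
t=1: π = [0.3281, 0.3750, 0.2969], E[r] = 0.7969, γ^t·E[r] = 0.637500, running G = 2.012500
t=2: π = [0.3418, 0.3711, 0.2871], E[r] = 0.8027, γ^t·E[r] = 0.513750, running G = 2.526250
t=3: π = [0.3459, 0.3682, 0.2859], E[r] = 0.8132, γ^t·E[r] = 0.416375, running G = 2.942625

G = 2.9426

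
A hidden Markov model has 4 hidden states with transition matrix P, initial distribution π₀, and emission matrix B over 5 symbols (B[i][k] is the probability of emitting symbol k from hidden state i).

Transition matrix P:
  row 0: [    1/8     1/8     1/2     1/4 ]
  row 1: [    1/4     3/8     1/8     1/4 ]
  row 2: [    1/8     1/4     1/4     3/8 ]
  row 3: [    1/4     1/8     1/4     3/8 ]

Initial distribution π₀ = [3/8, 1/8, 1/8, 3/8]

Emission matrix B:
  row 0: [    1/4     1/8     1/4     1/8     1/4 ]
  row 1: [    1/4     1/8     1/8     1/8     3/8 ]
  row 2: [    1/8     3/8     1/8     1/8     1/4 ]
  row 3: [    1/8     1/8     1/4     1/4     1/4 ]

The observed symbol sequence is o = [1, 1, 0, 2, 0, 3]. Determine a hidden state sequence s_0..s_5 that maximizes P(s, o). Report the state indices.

t=0: δ = [4.688e-02, 1.562e-02, 4.688e-02, 4.688e-02]  (obs o_0=1)
t=1: δ = [1.465e-03, 1.465e-03, 8.789e-03, 2.197e-03]  ψ = [3, 2, 0, 2]  (obs o_1=1)
t=2: δ = [2.747e-04, 5.493e-04, 2.747e-04, 4.120e-04]  ψ = [2, 2, 2, 2]  (obs o_2=0)
t=3: δ = [3.433e-05, 2.575e-05, 1.717e-05, 3.862e-05]  ψ = [1, 1, 0, 3]  (obs o_3=2)
t=4: δ = [2.414e-06, 2.414e-06, 2.146e-06, 1.810e-06]  ψ = [3, 1, 0, 3]  (obs o_4=0)
t=5: δ = [7.544e-08, 1.132e-07, 1.509e-07, 2.012e-07]  ψ = [1, 1, 0, 2]  (obs o_5=3)
backtrack: best end state = 3; path = [0, 2, 1, 0, 2, 3]

path = [0, 2, 1, 0, 2, 3]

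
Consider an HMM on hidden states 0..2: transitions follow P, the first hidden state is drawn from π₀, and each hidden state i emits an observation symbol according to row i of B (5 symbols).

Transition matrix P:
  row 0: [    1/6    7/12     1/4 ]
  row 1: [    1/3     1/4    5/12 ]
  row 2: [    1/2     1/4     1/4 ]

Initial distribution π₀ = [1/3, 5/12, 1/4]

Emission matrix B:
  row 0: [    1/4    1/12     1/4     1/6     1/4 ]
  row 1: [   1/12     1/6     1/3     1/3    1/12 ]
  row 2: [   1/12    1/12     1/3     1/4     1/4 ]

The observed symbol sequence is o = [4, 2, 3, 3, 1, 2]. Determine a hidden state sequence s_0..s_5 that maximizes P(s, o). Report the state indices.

path = [0, 1, 2, 0, 1, 2]

t=0: δ = [8.333e-02, 3.472e-02, 6.250e-02]  (obs o_0=4)
t=1: δ = [7.812e-03, 1.620e-02, 6.944e-03]  ψ = [2, 0, 0]  (obs o_1=2)
t=2: δ = [9.002e-04, 1.519e-03, 1.688e-03]  ψ = [1, 0, 1]  (obs o_2=3)
t=3: δ = [1.407e-04, 1.750e-04, 1.582e-04]  ψ = [2, 0, 1]  (obs o_3=3)
t=4: δ = [6.593e-06, 1.368e-05, 6.078e-06]  ψ = [2, 0, 1]  (obs o_4=1)
t=5: δ = [1.140e-06, 1.282e-06, 1.899e-06]  ψ = [1, 0, 1]  (obs o_5=2)
backtrack: best end state = 2; path = [0, 1, 2, 0, 1, 2]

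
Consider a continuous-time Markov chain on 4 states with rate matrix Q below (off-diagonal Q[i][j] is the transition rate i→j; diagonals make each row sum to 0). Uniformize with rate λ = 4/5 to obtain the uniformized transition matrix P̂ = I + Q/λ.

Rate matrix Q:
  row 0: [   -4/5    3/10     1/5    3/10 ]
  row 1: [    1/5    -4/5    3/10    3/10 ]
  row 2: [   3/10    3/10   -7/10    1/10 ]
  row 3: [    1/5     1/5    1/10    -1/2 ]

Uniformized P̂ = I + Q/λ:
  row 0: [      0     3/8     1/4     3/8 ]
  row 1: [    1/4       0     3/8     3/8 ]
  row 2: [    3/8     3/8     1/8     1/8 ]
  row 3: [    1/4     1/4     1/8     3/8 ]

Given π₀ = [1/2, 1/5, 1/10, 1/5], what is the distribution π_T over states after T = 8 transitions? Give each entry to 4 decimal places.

t=0: π = [0.5000, 0.2000, 0.1000, 0.2000]
t=1: π = [0.1375, 0.2750, 0.2375, 0.3500]
t=2: π = [0.2453, 0.2281, 0.2109, 0.3156]
t=3: π = [0.2150, 0.2500, 0.2127, 0.3223]
t=4: π = [0.2228, 0.2410, 0.2144, 0.3218]
t=5: π = [0.2211, 0.2444, 0.2131, 0.3214]
t=6: π = [0.2214, 0.2432, 0.2137, 0.3217]
t=7: π = [0.2214, 0.2436, 0.2135, 0.3216]
t=8: π = [0.2213, 0.2435, 0.2136, 0.3216]

π = [0.2213, 0.2435, 0.2136, 0.3216]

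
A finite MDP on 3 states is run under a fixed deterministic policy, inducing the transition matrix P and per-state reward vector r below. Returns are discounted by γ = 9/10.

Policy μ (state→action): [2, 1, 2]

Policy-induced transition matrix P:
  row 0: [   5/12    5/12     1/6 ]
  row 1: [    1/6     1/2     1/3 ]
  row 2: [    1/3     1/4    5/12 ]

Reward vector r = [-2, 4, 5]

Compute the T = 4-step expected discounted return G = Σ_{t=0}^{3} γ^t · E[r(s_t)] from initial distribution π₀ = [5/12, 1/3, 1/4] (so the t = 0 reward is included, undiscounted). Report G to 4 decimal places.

t=0: π = [0.4167, 0.3333, 0.2500], E[r] = 1.7500, γ^t·E[r] = 1.750000, running G = 1.750000
t=1: π = [0.3125, 0.4028, 0.2847], E[r] = 2.4097, γ^t·E[r] = 2.168750, running G = 3.918750
t=2: π = [0.2922, 0.4028, 0.3050], E[r] = 2.5515, γ^t·E[r] = 2.066719, running G = 5.985469
t=3: π = [0.2906, 0.3994, 0.3100], E[r] = 2.5667, γ^t·E[r] = 1.871121, running G = 7.856590

G = 7.8566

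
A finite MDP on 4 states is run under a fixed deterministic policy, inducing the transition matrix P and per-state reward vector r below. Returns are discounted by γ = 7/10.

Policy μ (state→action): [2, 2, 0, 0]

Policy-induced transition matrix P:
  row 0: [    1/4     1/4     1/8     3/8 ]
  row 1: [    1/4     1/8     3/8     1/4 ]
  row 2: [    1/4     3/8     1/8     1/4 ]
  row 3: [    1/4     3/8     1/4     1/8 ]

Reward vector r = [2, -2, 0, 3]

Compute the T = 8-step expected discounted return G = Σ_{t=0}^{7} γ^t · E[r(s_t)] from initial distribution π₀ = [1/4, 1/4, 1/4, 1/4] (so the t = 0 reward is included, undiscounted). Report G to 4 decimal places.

t=0: π = [0.2500, 0.2500, 0.2500, 0.2500], E[r] = 0.7500, γ^t·E[r] = 0.750000, running G = 0.750000
t=1: π = [0.2500, 0.2813, 0.2188, 0.2500], E[r] = 0.6875, γ^t·E[r] = 0.481250, running G = 1.231250
t=2: π = [0.2500, 0.2734, 0.2266, 0.2500], E[r] = 0.7031, γ^t·E[r] = 0.344531, running G = 1.575781
t=3: π = [0.2500, 0.2754, 0.2246, 0.2500], E[r] = 0.6992, γ^t·E[r] = 0.239832, running G = 1.815613
t=4: π = [0.2500, 0.2749, 0.2251, 0.2500], E[r] = 0.7002, γ^t·E[r] = 0.168117, running G = 1.983730
t=5: π = [0.2500, 0.2750, 0.2250, 0.2500], E[r] = 0.7000, γ^t·E[r] = 0.117641, running G = 2.101371
t=6: π = [0.2500, 0.2750, 0.2250, 0.2500], E[r] = 0.7000, γ^t·E[r] = 0.082356, running G = 2.183727
t=7: π = [0.2500, 0.2750, 0.2250, 0.2500], E[r] = 0.7000, γ^t·E[r] = 0.057648, running G = 2.241374

G = 2.2414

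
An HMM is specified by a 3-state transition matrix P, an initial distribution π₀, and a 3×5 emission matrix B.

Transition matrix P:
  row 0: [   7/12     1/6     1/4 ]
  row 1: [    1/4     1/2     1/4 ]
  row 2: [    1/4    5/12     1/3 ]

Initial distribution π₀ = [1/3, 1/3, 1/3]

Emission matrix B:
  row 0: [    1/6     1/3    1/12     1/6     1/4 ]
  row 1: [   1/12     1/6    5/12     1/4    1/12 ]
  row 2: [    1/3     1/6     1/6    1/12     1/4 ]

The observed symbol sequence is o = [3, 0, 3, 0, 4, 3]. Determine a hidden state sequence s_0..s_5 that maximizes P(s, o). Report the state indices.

path = [0, 0, 0, 0, 0, 0]

t=0: δ = [5.556e-02, 8.333e-02, 2.778e-02]  (obs o_0=3)
t=1: δ = [5.401e-03, 3.472e-03, 6.944e-03]  ψ = [0, 1, 1]  (obs o_1=0)
t=2: δ = [5.251e-04, 7.234e-04, 1.929e-04]  ψ = [0, 2, 2]  (obs o_2=3)
t=3: δ = [5.105e-05, 3.014e-05, 6.028e-05]  ψ = [0, 1, 1]  (obs o_3=0)
t=4: δ = [7.445e-06, 2.093e-06, 5.023e-06]  ψ = [0, 2, 2]  (obs o_4=4)
t=5: δ = [7.238e-07, 5.233e-07, 1.551e-07]  ψ = [0, 2, 0]  (obs o_5=3)
backtrack: best end state = 0; path = [0, 0, 0, 0, 0, 0]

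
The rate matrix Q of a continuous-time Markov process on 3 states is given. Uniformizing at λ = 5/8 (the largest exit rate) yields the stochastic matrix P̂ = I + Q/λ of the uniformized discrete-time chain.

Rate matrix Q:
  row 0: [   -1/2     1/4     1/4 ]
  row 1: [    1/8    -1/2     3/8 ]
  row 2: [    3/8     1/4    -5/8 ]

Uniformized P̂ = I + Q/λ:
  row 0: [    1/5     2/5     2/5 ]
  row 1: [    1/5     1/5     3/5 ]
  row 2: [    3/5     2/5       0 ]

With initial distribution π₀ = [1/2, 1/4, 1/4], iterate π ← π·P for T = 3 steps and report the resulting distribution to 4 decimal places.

π = [0.3320, 0.3340, 0.3340]

t=0: π = [0.5000, 0.2500, 0.2500]
t=1: π = [0.3000, 0.3500, 0.3500]
t=2: π = [0.3400, 0.3300, 0.3300]
t=3: π = [0.3320, 0.3340, 0.3340]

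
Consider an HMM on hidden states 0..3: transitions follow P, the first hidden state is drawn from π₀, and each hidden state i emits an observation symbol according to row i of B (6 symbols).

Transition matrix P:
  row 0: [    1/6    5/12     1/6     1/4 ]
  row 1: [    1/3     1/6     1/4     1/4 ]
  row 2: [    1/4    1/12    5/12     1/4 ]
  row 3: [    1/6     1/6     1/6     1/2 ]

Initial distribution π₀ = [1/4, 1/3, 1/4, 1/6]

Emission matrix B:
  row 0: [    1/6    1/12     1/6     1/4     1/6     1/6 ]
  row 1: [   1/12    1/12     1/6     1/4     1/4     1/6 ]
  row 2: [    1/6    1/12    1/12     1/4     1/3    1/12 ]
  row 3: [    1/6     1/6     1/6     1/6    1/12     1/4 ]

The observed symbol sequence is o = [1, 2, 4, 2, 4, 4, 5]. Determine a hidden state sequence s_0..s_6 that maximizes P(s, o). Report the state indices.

path = [3, 3, 2, 2, 2, 2, 3]

t=0: δ = [2.083e-02, 2.778e-02, 2.083e-02, 2.778e-02]  (obs o_0=1)
t=1: δ = [1.543e-03, 1.447e-03, 7.234e-04, 2.315e-03]  ψ = [1, 0, 2, 3]  (obs o_1=2)
t=2: δ = [8.038e-05, 1.608e-04, 1.286e-04, 9.645e-05]  ψ = [1, 0, 3, 3]  (obs o_2=4)
t=3: δ = [8.931e-06, 5.582e-06, 4.465e-06, 8.038e-06]  ψ = [1, 0, 2, 3]  (obs o_3=2)
t=4: δ = [3.101e-07, 9.303e-07, 6.202e-07, 3.349e-07]  ψ = [1, 0, 2, 3]  (obs o_4=4)
t=5: δ = [5.168e-08, 3.876e-08, 8.614e-08, 1.938e-08]  ψ = [1, 1, 2, 1]  (obs o_5=4)
t=6: δ = [3.589e-09, 3.589e-09, 2.991e-09, 5.384e-09]  ψ = [2, 0, 2, 2]  (obs o_6=5)
backtrack: best end state = 3; path = [3, 3, 2, 2, 2, 2, 3]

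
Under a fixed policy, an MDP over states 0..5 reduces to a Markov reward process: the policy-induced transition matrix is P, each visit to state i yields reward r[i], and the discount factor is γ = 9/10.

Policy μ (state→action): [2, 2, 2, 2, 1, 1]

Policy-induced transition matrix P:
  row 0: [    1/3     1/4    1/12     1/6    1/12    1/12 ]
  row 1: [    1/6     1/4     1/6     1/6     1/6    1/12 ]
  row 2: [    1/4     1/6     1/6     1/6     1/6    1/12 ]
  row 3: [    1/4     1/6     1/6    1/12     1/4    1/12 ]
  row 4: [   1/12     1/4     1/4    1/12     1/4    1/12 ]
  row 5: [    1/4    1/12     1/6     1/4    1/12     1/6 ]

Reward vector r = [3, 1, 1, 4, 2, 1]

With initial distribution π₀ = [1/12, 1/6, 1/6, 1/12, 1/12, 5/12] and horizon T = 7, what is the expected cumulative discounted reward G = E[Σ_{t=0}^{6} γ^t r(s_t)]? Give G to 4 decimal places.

t=0: π = [0.0833, 0.1667, 0.1667, 0.0833, 0.0833, 0.4167], E[r] = 1.5000, γ^t·E[r] = 1.500000, running G = 1.500000
t=1: π = [0.2292, 0.1597, 0.1667, 0.1875, 0.1389, 0.1181], E[r] = 2.1597, γ^t·E[r] = 1.943750, running G = 3.443750
t=2: π = [0.2326, 0.2008, 0.1591, 0.1493, 0.1649, 0.0932], E[r] = 2.0781, γ^t·E[r] = 1.683281, running G = 5.127031
t=3: π = [0.2252, 0.2088, 0.1610, 0.1482, 0.1657, 0.0911], E[r] = 2.0608, γ^t·E[r] = 1.502297, running G = 6.629328
t=4: π = [0.2237, 0.2090, 0.1617, 0.1481, 0.1665, 0.0909], E[r] = 2.0583, γ^t·E[r] = 1.350425, running G = 7.979753
t=5: π = [0.2235, 0.2090, 0.1619, 0.1480, 0.1667, 0.0909], E[r] = 2.0577, γ^t·E[r] = 1.215055, running G = 9.194808
t=6: π = [0.2234, 0.2090, 0.1619, 0.1480, 0.1667, 0.0909], E[r] = 2.0576, γ^t·E[r] = 1.093495, running G = 10.288302

G = 10.2883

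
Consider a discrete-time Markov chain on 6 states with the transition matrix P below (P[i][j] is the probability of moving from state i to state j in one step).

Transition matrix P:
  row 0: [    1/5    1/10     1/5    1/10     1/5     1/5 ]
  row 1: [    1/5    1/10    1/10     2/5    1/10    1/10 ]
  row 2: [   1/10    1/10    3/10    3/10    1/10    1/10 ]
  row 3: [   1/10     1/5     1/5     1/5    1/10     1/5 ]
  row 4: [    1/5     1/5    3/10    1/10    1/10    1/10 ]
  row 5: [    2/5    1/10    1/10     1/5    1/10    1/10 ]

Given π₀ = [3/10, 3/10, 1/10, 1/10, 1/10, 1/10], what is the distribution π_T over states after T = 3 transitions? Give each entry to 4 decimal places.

π = [0.1872, 0.1329, 0.2046, 0.2170, 0.1187, 0.1396]

t=0: π = [0.3000, 0.3000, 0.1000, 0.1000, 0.1000, 0.1000]
t=1: π = [0.2000, 0.1200, 0.1800, 0.2300, 0.1300, 0.1400]
t=2: π = [0.1870, 0.1360, 0.2050, 0.2090, 0.1200, 0.1430]
t=3: π = [0.1872, 0.1329, 0.2046, 0.2170, 0.1187, 0.1396]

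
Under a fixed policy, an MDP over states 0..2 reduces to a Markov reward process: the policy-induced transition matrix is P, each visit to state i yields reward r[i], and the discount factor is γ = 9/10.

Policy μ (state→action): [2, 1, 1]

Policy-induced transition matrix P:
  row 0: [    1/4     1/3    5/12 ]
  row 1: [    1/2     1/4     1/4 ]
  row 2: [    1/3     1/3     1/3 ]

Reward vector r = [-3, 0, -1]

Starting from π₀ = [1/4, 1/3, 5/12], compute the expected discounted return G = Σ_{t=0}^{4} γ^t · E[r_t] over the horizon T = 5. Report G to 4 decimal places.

t=0: π = [0.2500, 0.3333, 0.4167], E[r] = -1.1667, γ^t·E[r] = -1.166667, running G = -1.166667
t=1: π = [0.3681, 0.3056, 0.3264], E[r] = -1.4306, γ^t·E[r] = -1.287500, running G = -2.454167
t=2: π = [0.3536, 0.3079, 0.3385], E[r] = -1.3993, γ^t·E[r] = -1.133438, running G = -3.587604
t=3: π = [0.3552, 0.3077, 0.3371], E[r] = -1.4027, γ^t·E[r] = -1.022555, running G = -4.610159
t=4: π = [0.3550, 0.3077, 0.3373], E[r] = -1.4023, γ^t·E[r] = -0.920072, running G = -5.530231

G = -5.5302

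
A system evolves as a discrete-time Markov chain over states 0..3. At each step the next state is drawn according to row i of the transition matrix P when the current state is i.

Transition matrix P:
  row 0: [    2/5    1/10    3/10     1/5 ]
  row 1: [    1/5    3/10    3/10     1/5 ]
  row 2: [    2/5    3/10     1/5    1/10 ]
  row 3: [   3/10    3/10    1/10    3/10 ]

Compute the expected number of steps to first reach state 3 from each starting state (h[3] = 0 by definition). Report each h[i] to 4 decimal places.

h = [5.7895, 5.7895, 6.3158, 0.0000]

First-step conditioning: h[3] = 0; for i ≠ 3, h[i] = 1 + Σ_k P[i][k]·h[k].
  h[0] = 1 + 2/5·h[0] + 1/10·h[1] + 3/10·h[2]
  h[1] = 1 + 1/5·h[0] + 3/10·h[1] + 3/10·h[2]
  h[2] = 1 + 2/5·h[0] + 3/10·h[1] + 1/5·h[2]
Solving the 3×3 linear system over states ≠ 3 gives exactly h = [110/19, 110/19, 120/19, 0] (h[3] = 0 is the target).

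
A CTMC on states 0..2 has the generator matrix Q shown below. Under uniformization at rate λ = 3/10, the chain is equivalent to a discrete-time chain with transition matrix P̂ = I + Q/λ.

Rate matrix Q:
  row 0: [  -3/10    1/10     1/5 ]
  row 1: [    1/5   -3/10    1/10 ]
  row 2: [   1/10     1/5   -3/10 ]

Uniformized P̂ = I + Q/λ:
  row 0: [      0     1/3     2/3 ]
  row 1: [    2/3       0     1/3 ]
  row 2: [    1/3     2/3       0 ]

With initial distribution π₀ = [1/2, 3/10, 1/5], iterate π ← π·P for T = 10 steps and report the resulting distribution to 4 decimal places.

t=0: π = [0.5000, 0.3000, 0.2000]
t=1: π = [0.2667, 0.3000, 0.4333]
t=2: π = [0.3444, 0.3778, 0.2778]
t=3: π = [0.3444, 0.3000, 0.3556]
t=4: π = [0.3185, 0.3519, 0.3296]
t=5: π = [0.3444, 0.3259, 0.3296]
t=6: π = [0.3272, 0.3346, 0.3383]
t=7: π = [0.3358, 0.3346, 0.3296]
t=8: π = [0.3329, 0.3317, 0.3354]
t=9: π = [0.3329, 0.3346, 0.3325]
t=10: π = [0.3339, 0.3326, 0.3335]

π = [0.3339, 0.3326, 0.3335]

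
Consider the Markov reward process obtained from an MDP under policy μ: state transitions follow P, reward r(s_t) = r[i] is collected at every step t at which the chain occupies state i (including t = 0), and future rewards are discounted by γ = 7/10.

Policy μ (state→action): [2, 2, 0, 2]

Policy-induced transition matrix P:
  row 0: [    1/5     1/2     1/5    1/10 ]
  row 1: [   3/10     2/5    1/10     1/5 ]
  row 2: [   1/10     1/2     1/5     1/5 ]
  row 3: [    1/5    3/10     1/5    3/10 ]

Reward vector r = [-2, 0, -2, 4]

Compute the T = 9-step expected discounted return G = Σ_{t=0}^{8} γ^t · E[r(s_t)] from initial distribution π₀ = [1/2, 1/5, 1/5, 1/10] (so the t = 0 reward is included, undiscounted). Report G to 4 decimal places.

G = -1.0548

t=0: π = [0.5000, 0.2000, 0.2000, 0.1000], E[r] = -1.0000, γ^t·E[r] = -1.000000, running G = -1.000000
t=1: π = [0.2000, 0.4600, 0.1800, 0.1600], E[r] = -0.1200, γ^t·E[r] = -0.084000, running G = -1.084000
t=2: π = [0.2280, 0.4220, 0.1540, 0.1960], E[r] = 0.0200, γ^t·E[r] = 0.009800, running G = -1.074200
t=3: π = [0.2268, 0.4186, 0.1578, 0.1968], E[r] = 0.0180, γ^t·E[r] = 0.006174, running G = -1.068026
t=4: π = [0.2261, 0.4188, 0.1581, 0.1970], E[r] = 0.0196, γ^t·E[r] = 0.004696, running G = -1.063330
t=5: π = [0.2261, 0.4187, 0.1581, 0.1971], E[r] = 0.0200, γ^t·E[r] = 0.003361, running G = -1.059969
t=6: π = [0.2261, 0.4187, 0.1581, 0.1971], E[r] = 0.0200, γ^t·E[r] = 0.002357, running G = -1.057612
t=7: π = [0.2261, 0.4187, 0.1581, 0.1971], E[r] = 0.0200, γ^t·E[r] = 0.001651, running G = -1.055961
t=8: π = [0.2261, 0.4187, 0.1581, 0.1971], E[r] = 0.0200, γ^t·E[r] = 0.001156, running G = -1.054806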